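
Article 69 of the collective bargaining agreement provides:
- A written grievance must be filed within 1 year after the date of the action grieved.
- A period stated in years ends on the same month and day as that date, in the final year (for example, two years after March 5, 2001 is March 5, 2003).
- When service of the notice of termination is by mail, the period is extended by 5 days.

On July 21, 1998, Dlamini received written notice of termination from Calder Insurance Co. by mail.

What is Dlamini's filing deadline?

July 26, 1999

1 year after July 21, 1998 is July 21, 1999.
Service was by mail, adding 5 days: July 21, 1999 + 5 days = July 26, 1999.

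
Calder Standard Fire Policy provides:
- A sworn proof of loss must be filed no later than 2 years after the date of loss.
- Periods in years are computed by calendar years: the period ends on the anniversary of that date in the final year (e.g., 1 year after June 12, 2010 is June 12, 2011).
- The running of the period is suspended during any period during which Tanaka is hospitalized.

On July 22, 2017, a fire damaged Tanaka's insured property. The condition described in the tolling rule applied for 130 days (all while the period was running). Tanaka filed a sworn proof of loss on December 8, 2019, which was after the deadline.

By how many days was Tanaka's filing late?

2 years after July 22, 2017 is July 22, 2019.
Tolling adds 130 days: July 22, 2019 + 130 days = November 29, 2019.
The deadline is November 29, 2019; from November 29, 2019 to December 8, 2019 is 9 days.

9 days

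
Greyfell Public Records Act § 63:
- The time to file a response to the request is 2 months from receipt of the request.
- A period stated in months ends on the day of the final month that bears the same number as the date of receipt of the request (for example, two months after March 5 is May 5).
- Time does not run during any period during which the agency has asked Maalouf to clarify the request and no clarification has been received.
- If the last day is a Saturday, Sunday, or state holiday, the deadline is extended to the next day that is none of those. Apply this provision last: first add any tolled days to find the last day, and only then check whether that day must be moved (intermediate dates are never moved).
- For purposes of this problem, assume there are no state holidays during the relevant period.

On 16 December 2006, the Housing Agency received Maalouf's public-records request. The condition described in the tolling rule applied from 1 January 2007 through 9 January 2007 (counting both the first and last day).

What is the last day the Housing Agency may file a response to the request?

February 26, 2007

2 months after 16 December 2006 is February 16, 2007.
From January 1, 2007 through January 9, 2007 inclusive is 9 days; tolling adds 9 days: February 16, 2007 + 9 days = February 25, 2007.
February 25, 2007 is Sunday. The next qualifying day is February 26, 2007.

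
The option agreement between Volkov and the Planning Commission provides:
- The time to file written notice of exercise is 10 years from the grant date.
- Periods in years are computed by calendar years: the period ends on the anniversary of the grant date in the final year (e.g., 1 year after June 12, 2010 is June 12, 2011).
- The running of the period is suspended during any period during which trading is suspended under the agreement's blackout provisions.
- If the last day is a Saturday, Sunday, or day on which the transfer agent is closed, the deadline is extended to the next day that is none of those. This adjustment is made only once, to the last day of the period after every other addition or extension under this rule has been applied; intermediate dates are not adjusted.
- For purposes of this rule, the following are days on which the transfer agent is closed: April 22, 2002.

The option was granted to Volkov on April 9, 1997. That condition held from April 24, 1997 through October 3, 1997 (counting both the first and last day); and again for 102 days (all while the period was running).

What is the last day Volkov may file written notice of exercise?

10 years after April 9, 1997 is April 9, 2007.
From April 24, 1997 through October 3, 1997 inclusive is 163 days; tolling adds 163 days: April 9, 2007 + 163 days = September 19, 2007.
Tolling adds 102 days: September 19, 2007 + 102 days = December 30, 2007.
December 30, 2007 is Sunday. The next qualifying day is December 31, 2007.

December 31, 2007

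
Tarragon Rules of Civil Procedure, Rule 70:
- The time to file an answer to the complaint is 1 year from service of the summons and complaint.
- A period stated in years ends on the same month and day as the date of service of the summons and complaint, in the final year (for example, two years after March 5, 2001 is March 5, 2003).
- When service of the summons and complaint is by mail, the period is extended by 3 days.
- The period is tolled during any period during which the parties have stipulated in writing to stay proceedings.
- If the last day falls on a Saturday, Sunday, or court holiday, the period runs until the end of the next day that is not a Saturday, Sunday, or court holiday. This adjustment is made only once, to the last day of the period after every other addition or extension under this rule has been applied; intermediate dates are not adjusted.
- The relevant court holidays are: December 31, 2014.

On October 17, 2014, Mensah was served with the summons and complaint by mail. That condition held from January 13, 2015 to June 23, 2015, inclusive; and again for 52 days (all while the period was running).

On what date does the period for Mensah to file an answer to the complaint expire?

May 23, 2016

1 year after October 17, 2014 is October 17, 2015.
Service was by mail, adding 3 days: October 17, 2015 + 3 days = October 20, 2015.
From January 13, 2015 through June 23, 2015 inclusive is 162 days; tolling adds 162 days: October 20, 2015 + 162 days = March 30, 2016.
Tolling adds 52 days: March 30, 2016 + 52 days = May 21, 2016.
May 21, 2016 is Saturday; May 22, 2016 is Sunday. The next qualifying day is May 23, 2016.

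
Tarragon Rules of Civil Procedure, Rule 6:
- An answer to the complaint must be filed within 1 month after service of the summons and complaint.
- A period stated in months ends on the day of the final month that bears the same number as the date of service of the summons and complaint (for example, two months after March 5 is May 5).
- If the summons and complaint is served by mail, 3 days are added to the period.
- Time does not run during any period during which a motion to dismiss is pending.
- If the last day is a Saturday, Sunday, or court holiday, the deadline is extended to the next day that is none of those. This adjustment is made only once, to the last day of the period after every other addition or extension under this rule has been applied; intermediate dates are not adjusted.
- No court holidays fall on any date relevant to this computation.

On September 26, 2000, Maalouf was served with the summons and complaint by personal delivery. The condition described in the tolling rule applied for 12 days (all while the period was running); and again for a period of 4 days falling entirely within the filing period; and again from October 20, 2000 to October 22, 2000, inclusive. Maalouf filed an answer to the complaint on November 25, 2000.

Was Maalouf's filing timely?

1 month after September 26, 2000 is October 26, 2000.
Service was not by mail, so no mail extension applies.
Tolling adds 12 days: October 26, 2000 + 12 days = November 7, 2000.
Tolling adds 4 days: November 7, 2000 + 4 days = November 11, 2000.
From October 20, 2000 through October 22, 2000 inclusive is 3 days; tolling adds 3 days: November 11, 2000 + 3 days = November 14, 2000.
November 14, 2000 is a Tuesday and not a court holiday, so no extension applies.
The deadline is November 14, 2000; the filing on November 25, 2000 is after that date.

No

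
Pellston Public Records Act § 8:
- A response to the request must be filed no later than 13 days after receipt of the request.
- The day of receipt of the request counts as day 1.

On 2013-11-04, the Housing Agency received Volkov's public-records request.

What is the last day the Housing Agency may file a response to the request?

Counting 2013-11-04 as day 1, day 13 is November 16, 2013.

November 16, 2013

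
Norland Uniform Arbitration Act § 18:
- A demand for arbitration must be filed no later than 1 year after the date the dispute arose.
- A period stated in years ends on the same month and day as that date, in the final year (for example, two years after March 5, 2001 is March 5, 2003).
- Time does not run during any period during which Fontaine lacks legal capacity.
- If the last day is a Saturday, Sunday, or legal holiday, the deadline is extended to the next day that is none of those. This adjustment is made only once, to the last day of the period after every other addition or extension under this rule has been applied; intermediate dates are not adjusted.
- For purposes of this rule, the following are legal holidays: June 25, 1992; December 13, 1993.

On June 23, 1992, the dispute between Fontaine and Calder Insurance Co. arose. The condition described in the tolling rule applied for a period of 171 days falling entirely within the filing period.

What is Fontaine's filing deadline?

1 year after June 23, 1992 is June 23, 1993.
Tolling adds 171 days: June 23, 1993 + 171 days = December 11, 1993.
December 11, 1993 is Saturday; December 12, 1993 is Sunday; December 13, 1993 is a listed holiday. The next qualifying day is December 14, 1993.

December 14, 1993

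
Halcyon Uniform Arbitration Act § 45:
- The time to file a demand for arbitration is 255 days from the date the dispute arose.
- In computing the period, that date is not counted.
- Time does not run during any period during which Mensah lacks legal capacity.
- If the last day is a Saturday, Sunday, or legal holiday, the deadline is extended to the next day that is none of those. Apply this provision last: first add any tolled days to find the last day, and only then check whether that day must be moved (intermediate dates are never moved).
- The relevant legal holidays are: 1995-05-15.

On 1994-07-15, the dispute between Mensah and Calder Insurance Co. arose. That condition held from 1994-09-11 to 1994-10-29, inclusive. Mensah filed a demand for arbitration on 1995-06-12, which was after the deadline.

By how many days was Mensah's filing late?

27 days

255 days after 1994-07-15 is March 27, 1995.
From September 11, 1994 through October 29, 1994 inclusive is 49 days; tolling adds 49 days: March 27, 1995 + 49 days = May 15, 1995.
May 15, 1995 is a listed holiday. The next qualifying day is May 16, 1995.
The deadline is May 16, 1995; from May 16, 1995 to June 12, 1995 is 27 days.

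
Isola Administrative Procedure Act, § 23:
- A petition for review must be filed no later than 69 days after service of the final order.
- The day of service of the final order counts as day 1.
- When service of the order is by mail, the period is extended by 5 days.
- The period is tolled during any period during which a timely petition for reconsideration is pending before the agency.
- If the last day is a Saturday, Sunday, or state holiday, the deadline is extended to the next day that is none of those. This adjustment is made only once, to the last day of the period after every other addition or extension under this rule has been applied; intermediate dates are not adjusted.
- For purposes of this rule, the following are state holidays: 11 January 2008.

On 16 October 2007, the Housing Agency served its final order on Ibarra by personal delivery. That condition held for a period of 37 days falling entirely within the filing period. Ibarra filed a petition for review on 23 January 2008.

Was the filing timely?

Counting 16 October 2007 as day 1, day 69 is December 23, 2007.
Service was not by mail, so no mail extension applies.
Tolling adds 37 days: December 23, 2007 + 37 days = January 29, 2008.
January 29, 2008 is a Tuesday and not a state holiday, so no extension applies.
The deadline is January 29, 2008; the filing on January 23, 2008 is on or before that date.

Yes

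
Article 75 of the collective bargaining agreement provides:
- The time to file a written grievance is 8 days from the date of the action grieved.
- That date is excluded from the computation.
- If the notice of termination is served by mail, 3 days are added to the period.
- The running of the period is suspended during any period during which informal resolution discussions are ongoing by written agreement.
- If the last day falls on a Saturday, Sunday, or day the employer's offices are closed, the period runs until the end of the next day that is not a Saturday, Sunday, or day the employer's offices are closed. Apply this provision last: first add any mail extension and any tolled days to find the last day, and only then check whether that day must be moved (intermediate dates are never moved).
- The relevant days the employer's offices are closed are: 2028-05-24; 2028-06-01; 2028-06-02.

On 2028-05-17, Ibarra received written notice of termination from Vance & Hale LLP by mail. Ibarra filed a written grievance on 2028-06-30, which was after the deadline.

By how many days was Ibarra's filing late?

32 days

8 days after 2028-05-17 is May 25, 2028.
Service was by mail, adding 3 days: May 25, 2028 + 3 days = May 28, 2028.
May 28, 2028 is Sunday. The next qualifying day is May 29, 2028.
The deadline is May 29, 2028; from May 29, 2028 to June 30, 2028 is 32 days.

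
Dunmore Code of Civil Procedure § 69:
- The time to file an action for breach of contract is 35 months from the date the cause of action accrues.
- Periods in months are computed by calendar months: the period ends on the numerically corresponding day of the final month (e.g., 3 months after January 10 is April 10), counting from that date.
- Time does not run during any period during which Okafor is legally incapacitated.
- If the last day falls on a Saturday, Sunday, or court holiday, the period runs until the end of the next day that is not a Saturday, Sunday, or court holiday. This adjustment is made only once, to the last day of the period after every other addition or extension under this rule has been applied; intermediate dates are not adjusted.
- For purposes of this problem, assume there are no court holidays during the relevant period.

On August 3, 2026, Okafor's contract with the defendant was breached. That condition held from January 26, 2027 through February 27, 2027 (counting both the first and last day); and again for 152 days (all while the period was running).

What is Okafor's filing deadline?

January 4, 2030

35 months after August 3, 2026 is July 3, 2029.
From January 26, 2027 through February 27, 2027 inclusive is 33 days; tolling adds 33 days: July 3, 2029 + 33 days = August 5, 2029.
Tolling adds 152 days: August 5, 2029 + 152 days = January 4, 2030.
January 4, 2030 is a Friday and not a court holiday, so no extension applies.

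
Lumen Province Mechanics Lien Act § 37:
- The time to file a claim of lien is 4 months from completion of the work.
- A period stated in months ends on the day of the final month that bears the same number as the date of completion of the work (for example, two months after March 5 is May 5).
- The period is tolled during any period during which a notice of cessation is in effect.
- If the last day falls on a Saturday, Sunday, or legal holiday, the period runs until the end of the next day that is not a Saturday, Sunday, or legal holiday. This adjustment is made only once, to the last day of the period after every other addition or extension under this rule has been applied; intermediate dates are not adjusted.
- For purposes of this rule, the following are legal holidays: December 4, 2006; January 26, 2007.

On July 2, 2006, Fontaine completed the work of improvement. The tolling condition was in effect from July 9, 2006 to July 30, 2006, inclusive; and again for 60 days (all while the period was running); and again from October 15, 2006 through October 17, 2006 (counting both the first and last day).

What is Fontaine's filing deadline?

January 29, 2007

4 months after July 2, 2006 is November 2, 2006.
From July 9, 2006 through July 30, 2006 inclusive is 22 days; tolling adds 22 days: November 2, 2006 + 22 days = November 24, 2006.
Tolling adds 60 days: November 24, 2006 + 60 days = January 23, 2007.
From October 15, 2006 through October 17, 2006 inclusive is 3 days; tolling adds 3 days: January 23, 2007 + 3 days = January 26, 2007.
January 26, 2007 is a listed holiday; January 27, 2007 is Saturday; January 28, 2007 is Sunday. The next qualifying day is January 29, 2007.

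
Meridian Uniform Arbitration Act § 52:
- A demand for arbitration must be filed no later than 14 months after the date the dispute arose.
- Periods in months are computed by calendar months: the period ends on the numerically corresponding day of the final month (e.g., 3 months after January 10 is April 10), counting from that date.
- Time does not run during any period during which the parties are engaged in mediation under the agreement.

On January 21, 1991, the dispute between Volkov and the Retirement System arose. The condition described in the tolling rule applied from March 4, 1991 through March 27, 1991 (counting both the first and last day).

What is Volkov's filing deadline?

April 14, 1992

14 months after January 21, 1991 is March 21, 1992.
From March 4, 1991 through March 27, 1991 inclusive is 24 days; tolling adds 24 days: March 21, 1992 + 24 days = April 14, 1992.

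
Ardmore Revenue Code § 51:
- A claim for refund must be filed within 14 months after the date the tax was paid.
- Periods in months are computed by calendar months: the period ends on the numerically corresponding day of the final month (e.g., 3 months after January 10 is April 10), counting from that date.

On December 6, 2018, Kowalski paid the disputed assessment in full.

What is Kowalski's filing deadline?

February 6, 2020

14 months after December 6, 2018 is February 6, 2020.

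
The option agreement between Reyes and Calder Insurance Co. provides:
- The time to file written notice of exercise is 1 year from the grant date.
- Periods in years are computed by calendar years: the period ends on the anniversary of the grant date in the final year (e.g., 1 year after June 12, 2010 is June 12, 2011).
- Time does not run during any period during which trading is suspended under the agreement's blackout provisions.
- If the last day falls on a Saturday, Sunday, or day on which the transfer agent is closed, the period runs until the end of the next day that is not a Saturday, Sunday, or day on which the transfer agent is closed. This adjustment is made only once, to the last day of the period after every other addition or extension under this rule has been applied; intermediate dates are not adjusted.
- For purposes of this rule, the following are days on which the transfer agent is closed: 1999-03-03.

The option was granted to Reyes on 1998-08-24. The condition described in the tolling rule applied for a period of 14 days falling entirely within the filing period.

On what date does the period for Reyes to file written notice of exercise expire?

September 7, 1999

1 year after 1998-08-24 is August 24, 1999.
Tolling adds 14 days: August 24, 1999 + 14 days = September 7, 1999.
September 7, 1999 is a Tuesday and not a day on which the transfer agent is closed, so no extension applies.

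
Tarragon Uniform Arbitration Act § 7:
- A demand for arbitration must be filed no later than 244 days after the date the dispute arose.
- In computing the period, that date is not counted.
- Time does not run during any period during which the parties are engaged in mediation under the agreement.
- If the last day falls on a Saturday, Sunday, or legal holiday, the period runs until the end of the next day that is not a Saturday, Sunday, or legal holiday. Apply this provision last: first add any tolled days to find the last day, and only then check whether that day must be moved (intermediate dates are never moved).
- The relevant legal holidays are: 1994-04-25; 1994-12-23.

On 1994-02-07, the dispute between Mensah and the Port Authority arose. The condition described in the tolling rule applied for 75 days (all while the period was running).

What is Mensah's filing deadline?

December 26, 1994

244 days after 1994-02-07 is October 9, 1994.
Tolling adds 75 days: October 9, 1994 + 75 days = December 23, 1994.
December 23, 1994 is a listed holiday; December 24, 1994 is Saturday; December 25, 1994 is Sunday. The next qualifying day is December 26, 1994.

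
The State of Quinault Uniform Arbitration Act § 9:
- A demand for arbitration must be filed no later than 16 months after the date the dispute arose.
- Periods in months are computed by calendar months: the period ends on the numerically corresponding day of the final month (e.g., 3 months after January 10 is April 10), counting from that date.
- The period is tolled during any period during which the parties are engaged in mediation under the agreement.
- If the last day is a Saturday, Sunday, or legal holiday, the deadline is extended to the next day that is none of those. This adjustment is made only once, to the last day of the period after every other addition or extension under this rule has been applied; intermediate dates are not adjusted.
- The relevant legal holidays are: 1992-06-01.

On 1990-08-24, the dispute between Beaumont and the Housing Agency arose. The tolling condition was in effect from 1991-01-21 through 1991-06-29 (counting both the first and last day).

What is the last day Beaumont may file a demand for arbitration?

16 months after 1990-08-24 is December 24, 1991.
From January 21, 1991 through June 29, 1991 inclusive is 160 days; tolling adds 160 days: December 24, 1991 + 160 days = June 1, 1992.
June 1, 1992 is a listed holiday. The next qualifying day is June 2, 1992.

June 2, 1992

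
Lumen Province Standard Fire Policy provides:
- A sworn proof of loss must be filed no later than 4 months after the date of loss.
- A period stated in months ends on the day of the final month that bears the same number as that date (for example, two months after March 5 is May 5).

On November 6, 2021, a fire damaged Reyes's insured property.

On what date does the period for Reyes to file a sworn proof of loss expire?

4 months after November 6, 2021 is March 6, 2022.

March 6, 2022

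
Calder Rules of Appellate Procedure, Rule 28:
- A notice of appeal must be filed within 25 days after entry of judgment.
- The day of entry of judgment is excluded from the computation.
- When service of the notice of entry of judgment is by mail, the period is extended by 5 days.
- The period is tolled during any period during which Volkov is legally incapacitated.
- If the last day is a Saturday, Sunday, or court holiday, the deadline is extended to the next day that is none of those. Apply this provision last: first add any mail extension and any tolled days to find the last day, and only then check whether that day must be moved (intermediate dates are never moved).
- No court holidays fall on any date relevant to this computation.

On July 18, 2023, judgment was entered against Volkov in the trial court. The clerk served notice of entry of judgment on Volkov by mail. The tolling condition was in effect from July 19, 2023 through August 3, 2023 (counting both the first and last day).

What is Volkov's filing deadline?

25 days after July 18, 2023 is August 12, 2023.
Service was by mail, adding 5 days: August 12, 2023 + 5 days = August 17, 2023.
From July 19, 2023 through August 3, 2023 inclusive is 16 days; tolling adds 16 days: August 17, 2023 + 16 days = September 2, 2023.
September 2, 2023 is Saturday; September 3, 2023 is Sunday. The next qualifying day is September 4, 2023.

September 4, 2023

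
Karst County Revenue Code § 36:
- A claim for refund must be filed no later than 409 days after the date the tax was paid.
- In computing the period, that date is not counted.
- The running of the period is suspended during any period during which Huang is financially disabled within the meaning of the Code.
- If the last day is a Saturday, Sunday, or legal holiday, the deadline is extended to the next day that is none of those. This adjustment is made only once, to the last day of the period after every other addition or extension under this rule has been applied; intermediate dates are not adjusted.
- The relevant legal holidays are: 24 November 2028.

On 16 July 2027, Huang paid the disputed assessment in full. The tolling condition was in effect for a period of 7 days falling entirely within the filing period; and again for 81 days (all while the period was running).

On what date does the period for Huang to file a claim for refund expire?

409 days after 16 July 2027 is August 28, 2028.
Tolling adds 7 days: August 28, 2028 + 7 days = September 4, 2028.
Tolling adds 81 days: September 4, 2028 + 81 days = November 24, 2028.
November 24, 2028 is a listed holiday; November 25, 2028 is Saturday; November 26, 2028 is Sunday. The next qualifying day is November 27, 2028.

November 27, 2028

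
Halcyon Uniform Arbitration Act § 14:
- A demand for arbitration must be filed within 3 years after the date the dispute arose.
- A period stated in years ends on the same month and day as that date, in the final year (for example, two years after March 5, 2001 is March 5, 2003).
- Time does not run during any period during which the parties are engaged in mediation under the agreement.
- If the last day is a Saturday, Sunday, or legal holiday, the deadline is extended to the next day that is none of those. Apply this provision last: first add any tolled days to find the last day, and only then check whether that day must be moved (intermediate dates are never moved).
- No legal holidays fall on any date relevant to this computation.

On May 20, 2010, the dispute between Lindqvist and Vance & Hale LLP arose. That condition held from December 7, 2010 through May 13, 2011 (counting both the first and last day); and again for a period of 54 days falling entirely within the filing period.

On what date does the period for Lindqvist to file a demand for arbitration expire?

3 years after May 20, 2010 is May 20, 2013.
From December 7, 2010 through May 13, 2011 inclusive is 158 days; tolling adds 158 days: May 20, 2013 + 158 days = October 25, 2013.
Tolling adds 54 days: October 25, 2013 + 54 days = December 18, 2013.
December 18, 2013 is a Wednesday and not a legal holiday, so no extension applies.

December 18, 2013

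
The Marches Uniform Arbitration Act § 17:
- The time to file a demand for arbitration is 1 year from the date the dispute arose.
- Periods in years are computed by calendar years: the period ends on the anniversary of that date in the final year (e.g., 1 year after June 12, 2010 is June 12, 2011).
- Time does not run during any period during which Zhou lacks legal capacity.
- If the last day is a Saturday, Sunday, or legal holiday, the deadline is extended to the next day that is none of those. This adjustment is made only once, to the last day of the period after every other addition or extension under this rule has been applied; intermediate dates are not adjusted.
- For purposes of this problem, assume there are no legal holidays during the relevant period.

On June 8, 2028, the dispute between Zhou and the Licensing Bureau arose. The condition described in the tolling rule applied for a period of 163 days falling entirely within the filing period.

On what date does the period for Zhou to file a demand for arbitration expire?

November 19, 2029

1 year after June 8, 2028 is June 8, 2029.
Tolling adds 163 days: June 8, 2029 + 163 days = November 18, 2029.
November 18, 2029 is Sunday. The next qualifying day is November 19, 2029.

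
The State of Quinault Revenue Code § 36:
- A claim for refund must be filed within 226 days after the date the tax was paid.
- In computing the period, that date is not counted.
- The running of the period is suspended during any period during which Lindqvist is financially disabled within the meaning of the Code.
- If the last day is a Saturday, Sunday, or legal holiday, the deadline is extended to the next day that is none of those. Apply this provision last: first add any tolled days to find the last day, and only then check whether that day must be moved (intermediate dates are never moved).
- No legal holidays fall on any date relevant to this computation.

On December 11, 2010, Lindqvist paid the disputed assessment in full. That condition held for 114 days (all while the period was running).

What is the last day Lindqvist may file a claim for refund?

226 days after December 11, 2010 is July 25, 2011.
Tolling adds 114 days: July 25, 2011 + 114 days = November 16, 2011.
November 16, 2011 is a Wednesday and not a legal holiday, so no extension applies.

November 16, 2011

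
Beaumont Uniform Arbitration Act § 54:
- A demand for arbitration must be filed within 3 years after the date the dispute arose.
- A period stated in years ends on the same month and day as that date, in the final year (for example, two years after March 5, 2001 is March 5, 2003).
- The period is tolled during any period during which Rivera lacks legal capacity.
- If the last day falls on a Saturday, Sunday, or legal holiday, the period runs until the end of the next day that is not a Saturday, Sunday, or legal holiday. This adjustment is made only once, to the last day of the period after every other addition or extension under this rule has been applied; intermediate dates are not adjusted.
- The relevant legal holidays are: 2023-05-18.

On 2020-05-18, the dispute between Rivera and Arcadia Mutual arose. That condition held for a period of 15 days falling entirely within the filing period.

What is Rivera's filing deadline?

June 2, 2023

3 years after 2020-05-18 is May 18, 2023.
Tolling adds 15 days: May 18, 2023 + 15 days = June 2, 2023.
June 2, 2023 is a Friday and not a legal holiday, so no extension applies.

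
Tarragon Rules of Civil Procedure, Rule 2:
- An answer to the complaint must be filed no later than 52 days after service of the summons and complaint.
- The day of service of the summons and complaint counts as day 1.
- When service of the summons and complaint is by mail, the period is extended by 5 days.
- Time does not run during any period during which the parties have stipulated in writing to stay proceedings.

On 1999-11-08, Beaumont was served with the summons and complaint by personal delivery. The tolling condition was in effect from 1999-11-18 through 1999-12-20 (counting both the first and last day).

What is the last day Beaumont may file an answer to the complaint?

January 31, 2000

Counting 1999-11-08 as day 1, day 52 is December 29, 1999.
Service was not by mail, so no mail extension applies.
From November 18, 1999 through December 20, 1999 inclusive is 33 days; tolling adds 33 days: December 29, 1999 + 33 days = January 31, 2000.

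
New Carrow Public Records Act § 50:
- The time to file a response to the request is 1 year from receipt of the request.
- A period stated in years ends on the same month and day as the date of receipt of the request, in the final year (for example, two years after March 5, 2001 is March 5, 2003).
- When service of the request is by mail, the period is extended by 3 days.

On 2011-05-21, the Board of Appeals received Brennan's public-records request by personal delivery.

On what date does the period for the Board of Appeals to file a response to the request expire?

1 year after 2011-05-21 is May 21, 2012.
Service was not by mail, so no mail extension applies.

May 21, 2012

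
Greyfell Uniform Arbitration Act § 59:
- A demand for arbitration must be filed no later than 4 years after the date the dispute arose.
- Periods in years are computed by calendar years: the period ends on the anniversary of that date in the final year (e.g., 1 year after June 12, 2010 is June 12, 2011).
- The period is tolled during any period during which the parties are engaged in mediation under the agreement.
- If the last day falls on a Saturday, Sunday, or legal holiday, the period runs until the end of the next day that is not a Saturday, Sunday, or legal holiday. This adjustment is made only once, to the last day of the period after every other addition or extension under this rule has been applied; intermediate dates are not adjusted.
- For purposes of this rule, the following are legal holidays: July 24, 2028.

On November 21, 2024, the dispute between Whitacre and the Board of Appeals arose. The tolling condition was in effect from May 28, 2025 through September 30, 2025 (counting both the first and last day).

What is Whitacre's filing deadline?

4 years after November 21, 2024 is November 21, 2028.
From May 28, 2025 through September 30, 2025 inclusive is 126 days; tolling adds 126 days: November 21, 2028 + 126 days = March 27, 2029.
March 27, 2029 is a Tuesday and not a legal holiday, so no extension applies.

March 27, 2029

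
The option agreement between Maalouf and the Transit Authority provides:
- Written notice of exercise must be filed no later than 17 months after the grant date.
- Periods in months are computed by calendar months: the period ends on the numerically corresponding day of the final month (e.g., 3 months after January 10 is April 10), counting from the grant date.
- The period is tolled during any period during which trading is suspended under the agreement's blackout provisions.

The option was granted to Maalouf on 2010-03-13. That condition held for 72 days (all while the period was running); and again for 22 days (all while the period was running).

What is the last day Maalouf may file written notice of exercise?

17 months after 2010-03-13 is August 13, 2011.
Tolling adds 72 days: August 13, 2011 + 72 days = October 24, 2011.
Tolling adds 22 days: October 24, 2011 + 22 days = November 15, 2011.

November 15, 2011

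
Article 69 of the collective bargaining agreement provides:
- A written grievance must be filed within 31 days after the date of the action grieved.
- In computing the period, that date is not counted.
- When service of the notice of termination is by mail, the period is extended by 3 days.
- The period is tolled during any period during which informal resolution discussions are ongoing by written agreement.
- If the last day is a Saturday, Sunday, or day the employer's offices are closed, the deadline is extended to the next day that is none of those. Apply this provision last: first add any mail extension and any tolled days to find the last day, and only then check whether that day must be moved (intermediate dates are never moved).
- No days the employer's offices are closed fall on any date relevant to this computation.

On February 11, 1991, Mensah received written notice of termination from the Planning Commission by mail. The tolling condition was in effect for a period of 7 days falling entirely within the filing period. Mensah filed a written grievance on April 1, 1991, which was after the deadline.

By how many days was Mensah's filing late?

31 days after February 11, 1991 is March 14, 1991.
Service was by mail, adding 3 days: March 14, 1991 + 3 days = March 17, 1991.
Tolling adds 7 days: March 17, 1991 + 7 days = March 24, 1991.
March 24, 1991 is Sunday. The next qualifying day is March 25, 1991.
The deadline is March 25, 1991; from March 25, 1991 to April 1, 1991 is 7 days.

7 days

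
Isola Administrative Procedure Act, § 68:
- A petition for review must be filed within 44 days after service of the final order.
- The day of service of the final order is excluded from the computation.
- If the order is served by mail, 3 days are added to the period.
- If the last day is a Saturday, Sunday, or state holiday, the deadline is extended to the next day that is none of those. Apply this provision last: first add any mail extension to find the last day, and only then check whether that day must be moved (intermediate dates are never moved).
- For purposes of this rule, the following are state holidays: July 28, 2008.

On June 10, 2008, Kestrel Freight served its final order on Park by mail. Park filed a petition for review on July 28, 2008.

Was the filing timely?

Yes

44 days after June 10, 2008 is July 24, 2008.
Service was by mail, adding 3 days: July 24, 2008 + 3 days = July 27, 2008.
July 27, 2008 is Sunday; July 28, 2008 is a listed holiday. The next qualifying day is July 29, 2008.
The deadline is July 29, 2008; the filing on July 28, 2008 is on or before that date.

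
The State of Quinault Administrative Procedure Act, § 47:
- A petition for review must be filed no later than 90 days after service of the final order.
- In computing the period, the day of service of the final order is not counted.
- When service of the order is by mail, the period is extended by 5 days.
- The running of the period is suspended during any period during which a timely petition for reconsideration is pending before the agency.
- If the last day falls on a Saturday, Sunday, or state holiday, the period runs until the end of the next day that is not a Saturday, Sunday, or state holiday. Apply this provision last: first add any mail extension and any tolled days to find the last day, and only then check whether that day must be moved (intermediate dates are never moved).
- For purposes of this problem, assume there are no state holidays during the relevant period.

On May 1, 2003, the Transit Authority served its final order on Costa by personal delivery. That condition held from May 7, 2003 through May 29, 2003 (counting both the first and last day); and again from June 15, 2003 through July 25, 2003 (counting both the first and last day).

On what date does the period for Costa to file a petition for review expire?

90 days after May 1, 2003 is July 30, 2003.
Service was not by mail, so no mail extension applies.
From May 7, 2003 through May 29, 2003 inclusive is 23 days; tolling adds 23 days: July 30, 2003 + 23 days = August 22, 2003.
From June 15, 2003 through July 25, 2003 inclusive is 41 days; tolling adds 41 days: August 22, 2003 + 41 days = October 2, 2003.
October 2, 2003 is a Thursday and not a state holiday, so no extension applies.

October 2, 2003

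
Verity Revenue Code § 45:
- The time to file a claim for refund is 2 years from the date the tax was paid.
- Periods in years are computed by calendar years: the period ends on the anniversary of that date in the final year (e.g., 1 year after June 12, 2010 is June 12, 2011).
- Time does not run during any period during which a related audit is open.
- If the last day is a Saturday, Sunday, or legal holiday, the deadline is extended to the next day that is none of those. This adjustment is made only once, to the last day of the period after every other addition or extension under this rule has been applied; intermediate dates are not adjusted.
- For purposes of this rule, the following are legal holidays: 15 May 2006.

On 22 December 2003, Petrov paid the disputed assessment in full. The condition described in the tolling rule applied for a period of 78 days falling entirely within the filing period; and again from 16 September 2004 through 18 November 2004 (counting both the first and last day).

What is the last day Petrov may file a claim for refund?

2 years after 22 December 2003 is December 22, 2005.
Tolling adds 78 days: December 22, 2005 + 78 days = March 10, 2006.
From September 16, 2004 through November 18, 2004 inclusive is 64 days; tolling adds 64 days: March 10, 2006 + 64 days = May 13, 2006.
May 13, 2006 is Saturday; May 14, 2006 is Sunday; May 15, 2006 is a listed holiday. The next qualifying day is May 16, 2006.

May 16, 2006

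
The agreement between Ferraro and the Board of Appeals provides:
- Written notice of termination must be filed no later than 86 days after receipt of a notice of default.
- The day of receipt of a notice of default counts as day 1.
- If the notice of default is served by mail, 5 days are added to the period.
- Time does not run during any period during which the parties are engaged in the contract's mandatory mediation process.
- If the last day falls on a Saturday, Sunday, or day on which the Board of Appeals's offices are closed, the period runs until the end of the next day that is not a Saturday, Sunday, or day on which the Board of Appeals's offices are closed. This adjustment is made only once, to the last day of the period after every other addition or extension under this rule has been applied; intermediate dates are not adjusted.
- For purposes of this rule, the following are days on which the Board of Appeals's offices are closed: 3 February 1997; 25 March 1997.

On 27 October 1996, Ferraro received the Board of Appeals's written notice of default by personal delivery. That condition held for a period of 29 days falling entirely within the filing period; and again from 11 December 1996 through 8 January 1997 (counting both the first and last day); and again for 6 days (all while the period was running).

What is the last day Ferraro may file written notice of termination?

March 26, 1997

Counting 27 October 1996 as day 1, day 86 is January 20, 1997.
Service was not by mail, so no mail extension applies.
Tolling adds 29 days: January 20, 1997 + 29 days = February 18, 1997.
From December 11, 1996 through January 8, 1997 inclusive is 29 days; tolling adds 29 days: February 18, 1997 + 29 days = March 19, 1997.
Tolling adds 6 days: March 19, 1997 + 6 days = March 25, 1997.
March 25, 1997 is a listed holiday. The next qualifying day is March 26, 1997.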